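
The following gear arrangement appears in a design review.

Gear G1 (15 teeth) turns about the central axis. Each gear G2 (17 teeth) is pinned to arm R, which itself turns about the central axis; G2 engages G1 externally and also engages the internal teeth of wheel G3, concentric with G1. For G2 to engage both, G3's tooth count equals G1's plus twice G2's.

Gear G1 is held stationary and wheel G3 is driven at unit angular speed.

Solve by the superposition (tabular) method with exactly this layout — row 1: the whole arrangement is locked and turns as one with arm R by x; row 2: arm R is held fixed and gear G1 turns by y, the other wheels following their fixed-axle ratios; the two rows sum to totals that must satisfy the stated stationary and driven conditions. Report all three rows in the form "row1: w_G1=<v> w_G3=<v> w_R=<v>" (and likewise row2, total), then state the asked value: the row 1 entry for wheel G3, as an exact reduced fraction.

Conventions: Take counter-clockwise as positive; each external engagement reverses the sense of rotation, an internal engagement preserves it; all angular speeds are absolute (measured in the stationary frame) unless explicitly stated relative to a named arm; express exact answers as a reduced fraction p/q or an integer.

row1: w_G1=49/64 w_G3=49/64 w_R=49/64
row2: w_G1=-49/64 w_G3=15/64 w_R=0
total: w_G1=0 w_G3=1 w_R=49/64
asked value: 49/64

class = planetary set [G3 = 15+2·17 = 49; Willis about the carrier]
row 1: whole set turns with the arm by x
superposition row 2 [arm held]: sun y, ring −(15/49)·y, arm 0
boundary: total ω_sun = x + y = 0 and total ω_ring = x − (15/49)·y = 1  ⇒  y = -49/64, x = 49/64
row 2 ring = −(15/49)·(-49/64) = 15/64
totals (row 1 + row 2): sun 49/64 + (-49/64) = 0, ring 49/64 + 15/64 = 1, arm 49/64 + 0 = 49/64
asked cell (row1, ring) = 49/64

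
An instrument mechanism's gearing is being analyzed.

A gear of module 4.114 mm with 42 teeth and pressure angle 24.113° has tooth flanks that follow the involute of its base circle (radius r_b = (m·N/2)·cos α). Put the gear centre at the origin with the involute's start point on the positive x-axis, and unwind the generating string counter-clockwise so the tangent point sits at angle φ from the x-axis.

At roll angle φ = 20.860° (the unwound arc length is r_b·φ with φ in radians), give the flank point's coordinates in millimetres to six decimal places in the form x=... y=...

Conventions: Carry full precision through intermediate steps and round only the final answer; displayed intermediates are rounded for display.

single-mesh involute tooth geometry (42T wheel at module 4.114)
pitch radius r_p = m·N/2 = 4.114·42/2 = 86.394000
base radius r_b = r_p·cos α = 86.394000·cos 24.113° = 78.855390
roll angle φ = 20.860° = 0.36407568 rad
x = r_b·(cos φ + φ·sin φ) = 83.909661
y = r_b·(sin φ − φ·cos φ) = 1.251750

x=83.909661 y=1.251750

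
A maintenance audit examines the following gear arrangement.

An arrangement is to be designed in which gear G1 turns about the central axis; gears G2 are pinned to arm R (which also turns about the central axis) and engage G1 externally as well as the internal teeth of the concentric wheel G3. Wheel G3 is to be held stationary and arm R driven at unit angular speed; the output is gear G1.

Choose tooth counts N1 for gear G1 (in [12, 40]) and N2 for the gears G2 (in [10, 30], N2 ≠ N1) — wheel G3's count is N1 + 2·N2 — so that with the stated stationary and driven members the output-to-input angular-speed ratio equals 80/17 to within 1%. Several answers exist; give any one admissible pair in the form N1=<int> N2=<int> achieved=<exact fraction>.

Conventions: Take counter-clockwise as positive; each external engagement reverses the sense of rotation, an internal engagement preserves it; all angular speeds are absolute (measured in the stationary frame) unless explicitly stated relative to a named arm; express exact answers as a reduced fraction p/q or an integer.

N1=17 N2=23 achieved=80/17

planetary set to be sized for 80/17 (Willis relation)
Willis with ω_ring = 0: ω_sun/ω_arm = (N1+N3)/N1; set equal to 80/17  ⇒  N3/N1 = 80/17 − 1 = 63/17
N3 = N1 + 2·N2  ⇒  N2/N1 = (N3/N1 − 1)/2 = (63/17 − 1)/2 = 23/17
smallest multiple with N1 ≥ 12 and N2 ≥ 10: k = 1  ⇒  N1 = 1·17 = 17, N2 = 1·23 = 23 (N1 ≤ 40, N2 ≤ 30, N2 ≠ N1 ✓), N3 = 17 + 2·23 = 63
check: (N1+N3)/N1 with N1 = 17, N3 = 63 gives 80/17; |achieved − target| = 0 ≤ 4/85 ✓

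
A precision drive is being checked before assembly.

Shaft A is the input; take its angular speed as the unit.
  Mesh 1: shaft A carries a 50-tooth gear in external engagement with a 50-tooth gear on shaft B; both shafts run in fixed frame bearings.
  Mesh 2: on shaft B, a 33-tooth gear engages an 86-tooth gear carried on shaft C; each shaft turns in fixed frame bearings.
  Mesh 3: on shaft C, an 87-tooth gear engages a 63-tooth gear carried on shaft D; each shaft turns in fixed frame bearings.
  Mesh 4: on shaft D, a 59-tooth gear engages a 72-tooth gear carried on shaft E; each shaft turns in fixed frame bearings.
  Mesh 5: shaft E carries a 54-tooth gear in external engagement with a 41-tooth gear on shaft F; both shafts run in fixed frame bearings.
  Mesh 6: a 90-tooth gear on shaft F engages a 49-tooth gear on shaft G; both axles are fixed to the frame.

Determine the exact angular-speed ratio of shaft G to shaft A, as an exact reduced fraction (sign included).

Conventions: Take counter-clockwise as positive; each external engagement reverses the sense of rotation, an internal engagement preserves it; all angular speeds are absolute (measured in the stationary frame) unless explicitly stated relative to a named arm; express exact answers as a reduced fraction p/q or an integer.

class = fixed-axis compound train [6 meshes; 6 ratios multiply, 6 sense flips]
mesh 1 [50T→50T]: running ratio 1, sense −
mesh 2 [33T→86T]: running ratio 33/86, sense +
mesh 3 [87T→63T]: running ratio 319/602, sense −
mesh 4 [59T→72T]: running ratio 18821/43344, sense +
mesh 5 [54T→41T]: running ratio 56463/98728, sense −
mesh 6 [90T→49T]: running ratio 2540835/2418836, sense +
ω_out/ω_in = 2540835/2418836

2540835/2418836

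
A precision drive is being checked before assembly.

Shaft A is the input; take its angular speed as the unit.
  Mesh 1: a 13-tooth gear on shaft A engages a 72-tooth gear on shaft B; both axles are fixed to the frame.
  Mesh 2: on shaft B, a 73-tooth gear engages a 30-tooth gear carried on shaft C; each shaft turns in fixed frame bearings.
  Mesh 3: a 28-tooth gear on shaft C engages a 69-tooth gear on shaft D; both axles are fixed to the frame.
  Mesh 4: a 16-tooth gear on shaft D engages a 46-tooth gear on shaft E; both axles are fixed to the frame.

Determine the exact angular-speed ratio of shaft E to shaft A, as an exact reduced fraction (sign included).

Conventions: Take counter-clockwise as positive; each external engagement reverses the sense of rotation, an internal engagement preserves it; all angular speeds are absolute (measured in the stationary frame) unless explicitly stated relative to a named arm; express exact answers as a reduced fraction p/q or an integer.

class = fixed-axis compound train [4 meshes; 4 ratios multiply, 4 sense flips]
mesh 1 [13T→72T]: running ratio 13/72, sense −
mesh 2 [73T→30T]: running ratio 949/2160, sense +
mesh 3 [28T→69T]: running ratio 6643/37260, sense −
mesh 4 [16T→46T]: running ratio 13286/214245, sense +
ω_out/ω_in = 13286/214245

13286/214245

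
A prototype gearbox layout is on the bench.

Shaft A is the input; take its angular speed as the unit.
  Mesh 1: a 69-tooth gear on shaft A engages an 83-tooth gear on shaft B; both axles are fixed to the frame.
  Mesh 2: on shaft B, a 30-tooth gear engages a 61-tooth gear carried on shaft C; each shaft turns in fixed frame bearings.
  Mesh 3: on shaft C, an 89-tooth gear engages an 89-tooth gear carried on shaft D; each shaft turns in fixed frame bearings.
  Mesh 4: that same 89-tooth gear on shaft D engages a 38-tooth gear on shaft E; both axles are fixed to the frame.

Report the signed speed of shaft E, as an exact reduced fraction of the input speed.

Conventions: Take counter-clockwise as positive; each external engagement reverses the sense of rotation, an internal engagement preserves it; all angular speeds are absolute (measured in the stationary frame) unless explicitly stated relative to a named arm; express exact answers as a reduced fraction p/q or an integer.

4-mesh fixed-axis compound train (all bearings frame-fixed)
mesh 1 [69T→83T]: |ω|/ω_in = 1×69/83 = 69/83, sense flips to −
mesh 2 [30T→61T]: |ω|/ω_in = (69/83)×30/61 = 2070/5063, sense flips to +
mesh 3 [89T→89T]: |ω|/ω_in = (2070/5063)×89/89 = 2070/5063, sense flips to −
mesh 4 [89T→38T]: |ω|/ω_in = (2070/5063)×89/38 = 92115/96197, sense flips to +
signed output speed (× input speed) = 92115/96197

92115/96197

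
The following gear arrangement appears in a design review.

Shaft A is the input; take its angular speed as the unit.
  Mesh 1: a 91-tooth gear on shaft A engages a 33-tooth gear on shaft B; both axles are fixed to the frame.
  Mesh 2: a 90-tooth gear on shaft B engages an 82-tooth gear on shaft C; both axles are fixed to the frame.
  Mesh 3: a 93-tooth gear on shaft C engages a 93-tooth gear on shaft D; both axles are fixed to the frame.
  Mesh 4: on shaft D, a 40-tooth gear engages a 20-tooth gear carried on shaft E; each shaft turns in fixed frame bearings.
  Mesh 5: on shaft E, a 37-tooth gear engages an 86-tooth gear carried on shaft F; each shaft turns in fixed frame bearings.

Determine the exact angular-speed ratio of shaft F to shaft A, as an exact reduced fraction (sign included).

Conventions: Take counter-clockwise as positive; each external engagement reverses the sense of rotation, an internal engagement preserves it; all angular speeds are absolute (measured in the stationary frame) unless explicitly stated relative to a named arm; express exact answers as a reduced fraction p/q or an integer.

-50505/19393

class = fixed-axis compound train [5 meshes; 5 ratios multiply, 5 sense flips]
mesh 1 [91T→33T]: running ratio 91/33, sense −
mesh 2 [90T→82T]: running ratio 1365/451, sense +
mesh 3 [93T→93T]: running ratio 1365/451, sense −
mesh 4 [40T→20T]: running ratio 2730/451, sense +
mesh 5 [37T→86T]: running ratio 50505/19393, sense −
ω_out/ω_in = -50505/19393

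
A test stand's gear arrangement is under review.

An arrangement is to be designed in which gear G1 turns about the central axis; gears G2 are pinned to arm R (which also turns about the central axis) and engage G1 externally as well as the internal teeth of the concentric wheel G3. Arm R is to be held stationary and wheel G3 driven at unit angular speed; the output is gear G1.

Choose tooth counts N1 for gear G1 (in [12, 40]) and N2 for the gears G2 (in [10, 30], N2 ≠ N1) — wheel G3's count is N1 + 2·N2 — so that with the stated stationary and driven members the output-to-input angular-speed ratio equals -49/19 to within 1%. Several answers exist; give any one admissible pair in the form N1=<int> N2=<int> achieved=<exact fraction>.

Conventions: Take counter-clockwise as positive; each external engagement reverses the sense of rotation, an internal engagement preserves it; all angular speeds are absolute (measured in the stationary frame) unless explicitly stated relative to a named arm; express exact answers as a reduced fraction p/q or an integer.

class = planetary set [ratio -49/19 wanted; Willis about the carrier]
Willis with ω_arm = 0: ω_sun/ω_ring = −N3/N1; set equal to -49/19  ⇒  N3/N1 = −(-49/19) = 49/19
N3 = N1 + 2·N2  ⇒  N2/N1 = (N3/N1 − 1)/2 = (49/19 − 1)/2 = 15/19
smallest multiple with N1 ≥ 12 and N2 ≥ 10: k = 1  ⇒  N1 = 1·19 = 19, N2 = 1·15 = 15 (N1 ≤ 40, N2 ≤ 30, N2 ≠ N1 ✓), N3 = 19 + 2·15 = 49
check: −N3/N1 with N1 = 19, N3 = 49 gives -49/19; |achieved − target| = 0 ≤ 49/1900 ✓

N1=19 N2=15 achieved=-49/19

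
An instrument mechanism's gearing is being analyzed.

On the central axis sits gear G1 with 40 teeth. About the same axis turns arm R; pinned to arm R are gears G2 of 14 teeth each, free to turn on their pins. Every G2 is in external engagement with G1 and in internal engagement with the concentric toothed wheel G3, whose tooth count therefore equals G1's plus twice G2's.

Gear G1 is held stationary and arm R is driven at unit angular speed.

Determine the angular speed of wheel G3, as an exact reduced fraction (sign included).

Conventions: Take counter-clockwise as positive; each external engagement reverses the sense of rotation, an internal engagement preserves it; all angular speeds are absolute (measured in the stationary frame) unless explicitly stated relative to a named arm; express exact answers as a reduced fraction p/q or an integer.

topology: planetary set — G1 40T / G2 14T / G3 68T, arm = carrier (Willis)
ring teeth: 40 + 2·14 = 68
40(ω_sun−ω_arm) = −68(ω_ring−ω_arm),  ω_sun = 0, ω_arm = 1
ω_ring = 1 − (40/68)(0−1) = 27/17
exact speed ratio = 27/17

27/17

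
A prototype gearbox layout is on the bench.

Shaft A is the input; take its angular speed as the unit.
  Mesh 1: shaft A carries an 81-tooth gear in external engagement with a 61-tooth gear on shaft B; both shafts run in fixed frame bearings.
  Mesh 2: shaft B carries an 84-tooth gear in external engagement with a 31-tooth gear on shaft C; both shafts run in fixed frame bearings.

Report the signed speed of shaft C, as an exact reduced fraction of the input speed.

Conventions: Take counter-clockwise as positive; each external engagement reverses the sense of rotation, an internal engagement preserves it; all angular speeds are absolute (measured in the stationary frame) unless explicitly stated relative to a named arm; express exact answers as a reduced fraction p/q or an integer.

6804/1891

2-mesh fixed-axis compound train (all bearings frame-fixed)
mesh 1 [81T→61T]: |ω|/ω_in = 1×81/61 = 81/61, sense flips to −
mesh 2 [84T→31T]: |ω|/ω_in = (81/61)×84/31 = 6804/1891, sense flips to +
signed output speed (× input speed) = 6804/1891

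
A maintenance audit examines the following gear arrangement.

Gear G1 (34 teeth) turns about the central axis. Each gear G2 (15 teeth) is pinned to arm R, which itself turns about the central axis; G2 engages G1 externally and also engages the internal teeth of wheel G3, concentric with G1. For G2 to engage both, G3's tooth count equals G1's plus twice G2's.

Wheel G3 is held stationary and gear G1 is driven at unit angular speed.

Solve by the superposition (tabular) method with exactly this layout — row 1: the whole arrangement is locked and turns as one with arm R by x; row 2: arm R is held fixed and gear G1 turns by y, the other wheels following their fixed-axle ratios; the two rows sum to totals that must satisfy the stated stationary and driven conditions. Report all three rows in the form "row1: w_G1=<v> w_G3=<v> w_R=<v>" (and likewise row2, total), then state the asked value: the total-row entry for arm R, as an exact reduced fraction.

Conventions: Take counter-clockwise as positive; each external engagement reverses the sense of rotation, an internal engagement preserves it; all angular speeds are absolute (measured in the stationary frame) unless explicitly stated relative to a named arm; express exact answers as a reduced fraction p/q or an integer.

class = planetary set [G3 = 34+2·15 = 64; Willis about the carrier]
row 1: whole set turns with the arm by x
row 2: sun turns y, ring = −(34/64)·y, arm 0
boundary: total ω_ring = x − (34/64)·y = 0 and total ω_sun = x + y = 1  ⇒  y = 32/49, x = 17/49
row 2 ring = −(34/64)·32/49 = -17/49
totals (row 1 + row 2): sun 17/49 + 32/49 = 1, ring 17/49 + (-17/49) = 0, arm 17/49 + 0 = 17/49
asked cell (total, arm) = 17/49

row1: w_G1=17/49 w_G3=17/49 w_R=17/49
row2: w_G1=32/49 w_G3=-17/49 w_R=0
total: w_G1=1 w_G3=0 w_R=17/49
asked value: 17/49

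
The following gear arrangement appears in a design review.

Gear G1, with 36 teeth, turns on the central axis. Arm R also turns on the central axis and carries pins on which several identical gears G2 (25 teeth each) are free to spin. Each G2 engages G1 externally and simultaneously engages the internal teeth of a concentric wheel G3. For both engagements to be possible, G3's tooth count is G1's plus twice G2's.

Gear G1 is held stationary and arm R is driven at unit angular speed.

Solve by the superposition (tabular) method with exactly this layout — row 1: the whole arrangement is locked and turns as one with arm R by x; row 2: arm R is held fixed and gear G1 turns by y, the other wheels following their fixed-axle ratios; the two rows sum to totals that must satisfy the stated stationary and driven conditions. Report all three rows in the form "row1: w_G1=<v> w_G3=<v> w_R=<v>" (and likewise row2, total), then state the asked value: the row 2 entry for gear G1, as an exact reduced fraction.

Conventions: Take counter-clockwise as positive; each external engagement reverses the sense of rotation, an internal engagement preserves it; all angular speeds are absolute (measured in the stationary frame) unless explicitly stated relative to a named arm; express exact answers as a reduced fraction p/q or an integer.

topology: planetary set — G1 36T / G2 25T / G3 86T, arm = carrier (Willis)
row 1: whole set turns with the arm by x
superposition row 2 [arm held]: sun y, ring −(36/86)·y, arm 0
boundary: total ω_sun = x + y = 0 and total ω_arm = x = 1  ⇒  y = -1, x = 1
row 2 ring = −(36/86)·(-1) = 18/43
totals (row 1 + row 2): sun 1 + (-1) = 0, ring 1 + 18/43 = 61/43, arm 1 + 0 = 1
asked cell (row2, sun) = -1

row1: w_G1=1 w_G3=1 w_R=1
row2: w_G1=-1 w_G3=18/43 w_R=0
total: w_G1=0 w_G3=61/43 w_R=1
asked value: -1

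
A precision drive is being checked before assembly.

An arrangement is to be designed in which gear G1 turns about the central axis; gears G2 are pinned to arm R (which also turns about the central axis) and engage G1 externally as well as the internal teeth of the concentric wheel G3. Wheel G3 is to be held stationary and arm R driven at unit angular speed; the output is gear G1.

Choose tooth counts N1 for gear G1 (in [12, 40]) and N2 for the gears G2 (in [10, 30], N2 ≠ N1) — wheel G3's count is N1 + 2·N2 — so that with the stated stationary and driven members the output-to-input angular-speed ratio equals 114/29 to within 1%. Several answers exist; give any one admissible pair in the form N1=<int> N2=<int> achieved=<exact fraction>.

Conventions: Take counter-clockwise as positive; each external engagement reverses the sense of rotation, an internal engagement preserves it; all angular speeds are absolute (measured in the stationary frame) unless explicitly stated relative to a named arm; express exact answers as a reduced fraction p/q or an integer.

N1=29 N2=28 achieved=114/29

topology: planetary set — design target 114/29, arm = carrier (Willis)
Willis with ω_ring = 0: ω_sun/ω_arm = (N1+N3)/N1; set equal to 114/29  ⇒  N3/N1 = 114/29 − 1 = 85/29
N3 = N1 + 2·N2  ⇒  N2/N1 = (N3/N1 − 1)/2 = (85/29 − 1)/2 = 28/29
smallest multiple with N1 ≥ 12 and N2 ≥ 10: k = 1  ⇒  N1 = 1·29 = 29, N2 = 1·28 = 28 (N1 ≤ 40, N2 ≤ 30, N2 ≠ N1 ✓), N3 = 29 + 2·28 = 85
check: (N1+N3)/N1 with N1 = 29, N3 = 85 gives 114/29; |achieved − target| = 0 ≤ 57/1450 ✓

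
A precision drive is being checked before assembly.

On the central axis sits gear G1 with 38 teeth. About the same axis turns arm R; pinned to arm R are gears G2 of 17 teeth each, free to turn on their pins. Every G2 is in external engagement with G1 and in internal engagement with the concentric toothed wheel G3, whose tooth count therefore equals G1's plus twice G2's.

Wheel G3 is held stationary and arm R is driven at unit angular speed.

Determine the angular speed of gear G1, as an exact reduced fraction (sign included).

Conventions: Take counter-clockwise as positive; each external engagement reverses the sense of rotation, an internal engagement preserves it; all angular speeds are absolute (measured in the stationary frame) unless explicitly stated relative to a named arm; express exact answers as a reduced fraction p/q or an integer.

55/19

recognized (axles ride arm R): planetary set, 38/17/72 teeth
ring teeth: 38 + 2·17 = 72
38(ω_sun−ω_arm) = −72(ω_ring−ω_arm),  ω_ring = 0, ω_arm = 1
ω_sun = 1 − (72/38)(0−1) = 55/19
exact speed ratio = 55/19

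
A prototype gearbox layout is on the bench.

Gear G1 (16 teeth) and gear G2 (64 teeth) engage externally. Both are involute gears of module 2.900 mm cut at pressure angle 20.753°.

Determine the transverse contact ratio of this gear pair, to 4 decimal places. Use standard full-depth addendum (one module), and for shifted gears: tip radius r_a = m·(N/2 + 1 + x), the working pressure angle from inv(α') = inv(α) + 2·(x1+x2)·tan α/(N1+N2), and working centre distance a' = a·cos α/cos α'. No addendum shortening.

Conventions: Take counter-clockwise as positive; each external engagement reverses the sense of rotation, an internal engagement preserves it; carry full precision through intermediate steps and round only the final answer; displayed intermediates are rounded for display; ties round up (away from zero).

1.6145

recognized (one external pair, fixed centres): single-mesh tooth geometry, m = 2.900, N1 = 16, N2 = 64
base radii: r_b1 = 21.694706, r_b2 = 86.778826
tip radii: r_a1 = 26.100000, r_a2 = 95.700000
no profile shift: α' = α, a' = a
action lengths: √(r_a1²−r_b1²) = 14.510331, √(r_a2²−r_b2²) = 40.347557
base pitch p_b = π·m·cos α = 8.519491
CR = (14.510331 + 40.347557 − 116.000000·sin 20.75300°)/8.519491 = 1.614468
contact ratio ≈ 1.6145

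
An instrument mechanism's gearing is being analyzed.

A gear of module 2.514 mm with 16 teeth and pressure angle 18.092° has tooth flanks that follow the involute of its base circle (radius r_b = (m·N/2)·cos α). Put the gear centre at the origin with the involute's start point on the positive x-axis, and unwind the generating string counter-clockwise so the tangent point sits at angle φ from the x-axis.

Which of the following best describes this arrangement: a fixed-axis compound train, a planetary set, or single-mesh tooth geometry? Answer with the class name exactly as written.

single-mesh involute tooth geometry (16T wheel at module 2.514)
classification: single-mesh tooth geometry

single-mesh tooth geometry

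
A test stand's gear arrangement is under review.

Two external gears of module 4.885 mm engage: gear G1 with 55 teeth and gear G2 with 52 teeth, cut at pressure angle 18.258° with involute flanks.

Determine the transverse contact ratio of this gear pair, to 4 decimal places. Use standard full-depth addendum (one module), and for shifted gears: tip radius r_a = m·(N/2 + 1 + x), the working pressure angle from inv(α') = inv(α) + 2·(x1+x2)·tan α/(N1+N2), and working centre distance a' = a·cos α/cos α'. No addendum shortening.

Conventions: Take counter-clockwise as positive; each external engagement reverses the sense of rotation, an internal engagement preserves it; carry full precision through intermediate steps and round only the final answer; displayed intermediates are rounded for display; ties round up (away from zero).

single-mesh involute tooth geometry (55T engaging 52T at module 4.885)
base radii: r_b1 = 127.574331, r_b2 = 120.615731
tip radii: r_a1 = 139.222500, r_a2 = 131.895000
no profile shift: α' = α, a' = a
action lengths: √(r_a1²−r_b1²) = 55.746700, √(r_a2²−r_b2²) = 53.367934
base pitch p_b = π·m·cos α = 14.574058
CR = (55.746700 + 53.367934 − 261.347500·sin 18.25800°)/14.574058 = 1.868759
contact ratio ≈ 1.8688

1.8688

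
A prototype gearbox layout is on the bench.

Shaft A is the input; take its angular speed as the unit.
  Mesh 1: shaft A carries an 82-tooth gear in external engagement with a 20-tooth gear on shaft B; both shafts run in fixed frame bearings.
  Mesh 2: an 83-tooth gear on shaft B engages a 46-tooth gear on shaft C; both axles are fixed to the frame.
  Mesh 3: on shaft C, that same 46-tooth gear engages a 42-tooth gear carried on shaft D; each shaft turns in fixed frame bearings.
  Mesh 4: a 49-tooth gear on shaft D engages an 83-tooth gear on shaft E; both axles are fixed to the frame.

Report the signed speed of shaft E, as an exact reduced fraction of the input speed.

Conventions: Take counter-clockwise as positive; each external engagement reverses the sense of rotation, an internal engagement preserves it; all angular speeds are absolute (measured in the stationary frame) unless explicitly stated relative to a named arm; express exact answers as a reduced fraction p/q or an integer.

4-mesh fixed-axis compound train (all bearings frame-fixed)
mesh 1 [82T→20T]: |ω|/ω_in = 1×82/20 = 41/10, sense flips to −
mesh 2 [83T→46T]: |ω|/ω_in = (41/10)×83/46 = 3403/460, sense flips to +
mesh 3 [46T→42T]: |ω|/ω_in = (3403/460)×46/42 = 3403/420, sense flips to −
mesh 4 [49T→83T]: |ω|/ω_in = (3403/420)×49/83 = 287/60, sense flips to +
signed output speed (× input speed) = 287/60

287/60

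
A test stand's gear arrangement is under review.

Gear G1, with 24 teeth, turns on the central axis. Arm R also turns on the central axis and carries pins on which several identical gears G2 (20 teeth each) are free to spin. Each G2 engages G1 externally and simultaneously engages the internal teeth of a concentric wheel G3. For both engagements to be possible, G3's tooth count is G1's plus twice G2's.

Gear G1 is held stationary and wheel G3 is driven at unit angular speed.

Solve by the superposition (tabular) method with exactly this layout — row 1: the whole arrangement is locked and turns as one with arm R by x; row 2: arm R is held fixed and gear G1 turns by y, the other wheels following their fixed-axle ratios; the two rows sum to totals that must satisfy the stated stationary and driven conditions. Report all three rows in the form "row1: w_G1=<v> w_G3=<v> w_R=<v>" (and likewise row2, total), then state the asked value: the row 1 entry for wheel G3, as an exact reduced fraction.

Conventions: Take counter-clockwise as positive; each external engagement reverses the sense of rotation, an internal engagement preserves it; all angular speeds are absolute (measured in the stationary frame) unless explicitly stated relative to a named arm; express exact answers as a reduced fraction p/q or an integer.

row1: w_G1=8/11 w_G3=8/11 w_R=8/11
row2: w_G1=-8/11 w_G3=3/11 w_R=0
total: w_G1=0 w_G3=1 w_R=8/11
asked value: 8/11

class = planetary set [G3 = 24+2·20 = 64; Willis about the carrier]
row 1 (train locked, turned with arm): all members turn x
row 2 (arm held, sun turns y): ω_ring = −(24/64)·y, ω_arm = 0
boundary: total ω_sun = x + y = 0 and total ω_ring = x − (24/64)·y = 1  ⇒  y = -8/11, x = 8/11
row 2 ring = −(24/64)·(-8/11) = 3/11
totals (row 1 + row 2): sun 8/11 + (-8/11) = 0, ring 8/11 + 3/11 = 1, arm 8/11 + 0 = 8/11
asked cell (row1, ring) = 8/11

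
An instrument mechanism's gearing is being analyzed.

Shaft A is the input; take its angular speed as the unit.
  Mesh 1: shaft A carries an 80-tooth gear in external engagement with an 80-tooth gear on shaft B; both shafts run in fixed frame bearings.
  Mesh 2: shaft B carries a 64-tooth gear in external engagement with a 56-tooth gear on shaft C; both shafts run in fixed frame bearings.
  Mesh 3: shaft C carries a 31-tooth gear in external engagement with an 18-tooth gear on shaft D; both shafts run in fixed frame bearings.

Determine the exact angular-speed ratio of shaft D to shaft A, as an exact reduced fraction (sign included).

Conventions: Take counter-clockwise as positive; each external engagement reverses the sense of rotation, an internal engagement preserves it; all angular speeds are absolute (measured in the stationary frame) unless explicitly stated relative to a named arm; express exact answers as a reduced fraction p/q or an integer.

class = fixed-axis compound train [3 meshes; 3 ratios multiply, 3 sense flips]
mesh 1 [80T→80T]: running ratio 1, sense −
mesh 2 [64T→56T]: running ratio 8/7, sense +
mesh 3 [31T→18T]: running ratio 124/63, sense −
ω_out/ω_in = -124/63

-124/63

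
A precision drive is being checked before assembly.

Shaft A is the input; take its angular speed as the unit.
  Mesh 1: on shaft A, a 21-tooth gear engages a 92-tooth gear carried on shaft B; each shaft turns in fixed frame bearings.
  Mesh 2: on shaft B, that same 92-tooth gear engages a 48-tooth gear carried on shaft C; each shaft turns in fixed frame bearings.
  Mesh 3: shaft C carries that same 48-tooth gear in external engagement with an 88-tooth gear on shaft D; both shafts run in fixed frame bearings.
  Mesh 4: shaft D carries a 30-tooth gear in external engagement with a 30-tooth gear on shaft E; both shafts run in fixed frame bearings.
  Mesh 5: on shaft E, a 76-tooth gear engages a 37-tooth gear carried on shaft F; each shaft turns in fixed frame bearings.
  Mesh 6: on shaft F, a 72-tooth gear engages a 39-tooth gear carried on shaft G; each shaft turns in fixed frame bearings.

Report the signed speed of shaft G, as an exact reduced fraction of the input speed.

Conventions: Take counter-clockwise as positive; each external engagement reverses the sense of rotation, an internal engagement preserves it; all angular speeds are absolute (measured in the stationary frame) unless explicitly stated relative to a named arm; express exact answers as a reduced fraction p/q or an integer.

4788/5291

6-mesh fixed-axis compound train (all bearings frame-fixed)
mesh 1 [21T→92T]: |ω|/ω_in = 1×21/92 = 21/92, sense flips to −
mesh 2 [92T→48T]: |ω|/ω_in = (21/92)×92/48 = 7/16, sense flips to +
mesh 3 [48T→88T]: |ω|/ω_in = (7/16)×48/88 = 21/88, sense flips to −
mesh 4 [30T→30T]: |ω|/ω_in = (21/88)×30/30 = 21/88, sense flips to +
mesh 5 [76T→37T]: |ω|/ω_in = (21/88)×76/37 = 399/814, sense flips to −
mesh 6 [72T→39T]: |ω|/ω_in = (399/814)×72/39 = 4788/5291, sense flips to +
signed output speed (× input speed) = 4788/5291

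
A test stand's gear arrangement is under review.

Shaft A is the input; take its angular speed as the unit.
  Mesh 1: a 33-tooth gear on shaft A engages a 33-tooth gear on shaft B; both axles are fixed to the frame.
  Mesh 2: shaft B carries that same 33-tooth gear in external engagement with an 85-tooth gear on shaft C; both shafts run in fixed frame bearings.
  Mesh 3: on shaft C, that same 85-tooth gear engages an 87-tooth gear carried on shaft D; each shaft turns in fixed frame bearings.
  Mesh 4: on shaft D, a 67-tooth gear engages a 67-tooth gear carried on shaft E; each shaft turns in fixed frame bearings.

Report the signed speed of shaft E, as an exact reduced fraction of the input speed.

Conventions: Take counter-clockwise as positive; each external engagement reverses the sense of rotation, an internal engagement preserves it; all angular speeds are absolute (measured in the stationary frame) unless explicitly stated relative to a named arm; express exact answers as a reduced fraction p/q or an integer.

11/29

4-mesh fixed-axis compound train (all bearings frame-fixed)
mesh 1 [33T→33T]: |ω|/ω_in = 1×33/33 = 1, sense flips to −
mesh 2 [33T→85T]: |ω|/ω_in = 1×33/85 = 33/85, sense flips to +
mesh 3 [85T→87T]: |ω|/ω_in = (33/85)×85/87 = 11/29, sense flips to −
mesh 4 [67T→67T]: |ω|/ω_in = (11/29)×67/67 = 11/29, sense flips to +
signed output speed (× input speed) = 11/29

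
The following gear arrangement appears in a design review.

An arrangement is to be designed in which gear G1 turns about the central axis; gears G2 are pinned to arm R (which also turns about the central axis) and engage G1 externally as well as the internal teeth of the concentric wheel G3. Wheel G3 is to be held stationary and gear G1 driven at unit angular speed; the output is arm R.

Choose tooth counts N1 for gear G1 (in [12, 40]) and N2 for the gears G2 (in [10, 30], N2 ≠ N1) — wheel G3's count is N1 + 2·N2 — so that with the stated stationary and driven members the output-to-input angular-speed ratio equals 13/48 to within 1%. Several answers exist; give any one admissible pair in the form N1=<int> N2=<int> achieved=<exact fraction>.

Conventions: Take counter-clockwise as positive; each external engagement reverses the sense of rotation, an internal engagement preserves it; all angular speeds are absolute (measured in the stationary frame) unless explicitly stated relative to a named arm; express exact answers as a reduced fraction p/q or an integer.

N1=13 N2=11 achieved=13/48

class = planetary set [ratio 13/48 wanted; Willis about the carrier]
Willis with ω_ring = 0: ω_arm/ω_sun = N1/(N1+N3); set equal to 13/48  ⇒  N3/N1 = 1/(13/48) − 1 = 35/13
N3 = N1 + 2·N2  ⇒  N2/N1 = (N3/N1 − 1)/2 = (35/13 − 1)/2 = 11/13
smallest multiple with N1 ≥ 12 and N2 ≥ 10: k = 1  ⇒  N1 = 1·13 = 13, N2 = 1·11 = 11 (N1 ≤ 40, N2 ≤ 30, N2 ≠ N1 ✓), N3 = 13 + 2·11 = 35
check: N1/(N1+N3) with N1 = 13, N3 = 35 gives 13/48; |achieved − target| = 0 ≤ 13/4800 ✓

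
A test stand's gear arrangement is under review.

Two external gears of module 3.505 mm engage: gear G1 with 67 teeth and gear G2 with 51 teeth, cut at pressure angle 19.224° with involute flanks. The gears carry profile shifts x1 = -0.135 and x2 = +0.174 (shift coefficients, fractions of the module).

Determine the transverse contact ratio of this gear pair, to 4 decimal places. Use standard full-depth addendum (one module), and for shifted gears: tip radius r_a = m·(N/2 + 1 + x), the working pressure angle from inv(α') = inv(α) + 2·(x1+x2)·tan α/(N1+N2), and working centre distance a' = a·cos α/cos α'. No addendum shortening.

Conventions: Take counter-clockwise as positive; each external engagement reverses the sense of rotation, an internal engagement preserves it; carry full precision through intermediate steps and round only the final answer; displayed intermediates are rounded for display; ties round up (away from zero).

1.8083

class = single-mesh tooth geometry [involute pair 67T × 51T, m = 3.505]
base radii: r_b1 = 110.870128, r_b2 = 84.393679
tip radii: r_a1 = 120.449325, r_a2 = 93.492370
inv(α') = inv(19.224°) + 2·(-0.135+0.174)·tan α/(67+51) = 0.01341499  ⇒  α' = 19.33196°
a' = a·cos α / cos α' = 206.7950·cos 19.224°/cos 19.33196° = 206.931326
action lengths: √(r_a1²−r_b1²) = 47.072865, √(r_a2²−r_b2²) = 40.230960
base pitch p_b = π·m·cos α = 10.397277
CR = (47.072865 + 40.230960 − 206.931326·sin 19.33196°)/10.397277 = 1.808274
contact ratio ≈ 1.8083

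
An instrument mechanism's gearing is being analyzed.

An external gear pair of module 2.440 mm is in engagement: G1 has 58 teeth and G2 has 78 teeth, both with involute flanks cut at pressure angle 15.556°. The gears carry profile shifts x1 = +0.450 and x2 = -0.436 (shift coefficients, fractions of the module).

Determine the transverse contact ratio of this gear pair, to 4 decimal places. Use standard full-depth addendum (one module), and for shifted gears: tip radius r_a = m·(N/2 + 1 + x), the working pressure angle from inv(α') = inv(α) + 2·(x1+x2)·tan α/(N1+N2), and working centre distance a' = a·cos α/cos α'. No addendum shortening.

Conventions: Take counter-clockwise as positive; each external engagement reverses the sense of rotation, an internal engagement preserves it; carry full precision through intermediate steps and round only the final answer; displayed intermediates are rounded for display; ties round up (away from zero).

2.0554

recognized (one external pair, fixed centres): single-mesh tooth geometry, m = 2.440, N1 = 58, N2 = 78
base radii: r_b1 = 68.167976, r_b2 = 91.674175
tip radii: r_a1 = 74.298000, r_a2 = 96.536160
inv(α') = inv(15.556°) + 2·(+0.450-0.436)·tan α/(58+78) = 0.00693128  ⇒  α' = 15.59825°
a' = a·cos α / cos α' = 165.9200·cos 15.556°/cos 15.59825° = 165.954115
action lengths: √(r_a1²−r_b1²) = 29.551985, √(r_a2²−r_b2²) = 30.250221
base pitch p_b = π·m·cos α = 7.384690
CR = (29.551985 + 30.250221 − 165.954115·sin 15.59825°)/7.384690 = 2.055432
contact ratio ≈ 2.0554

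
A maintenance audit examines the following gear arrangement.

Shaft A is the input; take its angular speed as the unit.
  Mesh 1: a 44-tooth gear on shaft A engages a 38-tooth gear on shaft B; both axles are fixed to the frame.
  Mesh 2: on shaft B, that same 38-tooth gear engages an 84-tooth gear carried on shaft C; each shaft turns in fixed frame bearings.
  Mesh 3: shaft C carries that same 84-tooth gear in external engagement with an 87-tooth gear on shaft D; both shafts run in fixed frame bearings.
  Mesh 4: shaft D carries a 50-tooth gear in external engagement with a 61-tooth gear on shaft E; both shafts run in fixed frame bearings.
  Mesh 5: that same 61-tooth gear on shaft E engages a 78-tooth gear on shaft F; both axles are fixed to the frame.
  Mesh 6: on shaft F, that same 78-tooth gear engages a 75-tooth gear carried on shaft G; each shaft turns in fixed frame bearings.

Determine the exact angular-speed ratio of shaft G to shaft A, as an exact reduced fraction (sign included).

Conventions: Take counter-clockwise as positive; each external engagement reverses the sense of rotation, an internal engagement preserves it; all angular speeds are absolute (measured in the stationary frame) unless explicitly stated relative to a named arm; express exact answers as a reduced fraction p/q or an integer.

class = fixed-axis compound train [6 meshes; 6 ratios multiply, 6 sense flips]
mesh 1 [44T→38T]: running ratio 22/19, sense −
mesh 2 [38T→84T]: running ratio 11/21, sense +
mesh 3 [84T→87T]: running ratio 44/87, sense −
mesh 4 [50T→61T]: running ratio 2200/5307, sense +
mesh 5 [61T→78T]: running ratio 1100/3393, sense −
mesh 6 [78T→75T]: running ratio 88/261, sense +
ω_out/ω_in = 88/261

88/261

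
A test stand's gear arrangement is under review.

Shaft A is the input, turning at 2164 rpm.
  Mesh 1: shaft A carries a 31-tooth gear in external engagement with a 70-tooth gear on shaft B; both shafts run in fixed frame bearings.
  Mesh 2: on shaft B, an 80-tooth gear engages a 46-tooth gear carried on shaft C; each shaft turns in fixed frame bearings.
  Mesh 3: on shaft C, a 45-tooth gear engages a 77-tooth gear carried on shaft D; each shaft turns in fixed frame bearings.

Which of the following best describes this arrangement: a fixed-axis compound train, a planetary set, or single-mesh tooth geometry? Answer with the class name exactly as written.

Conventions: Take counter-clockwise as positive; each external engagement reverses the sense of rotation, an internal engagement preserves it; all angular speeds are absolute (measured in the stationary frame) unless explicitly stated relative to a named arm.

fixed-axis compound train

class = fixed-axis compound train [3 meshes; 3 ratios multiply, 3 sense flips]
classification: fixed-axis compound train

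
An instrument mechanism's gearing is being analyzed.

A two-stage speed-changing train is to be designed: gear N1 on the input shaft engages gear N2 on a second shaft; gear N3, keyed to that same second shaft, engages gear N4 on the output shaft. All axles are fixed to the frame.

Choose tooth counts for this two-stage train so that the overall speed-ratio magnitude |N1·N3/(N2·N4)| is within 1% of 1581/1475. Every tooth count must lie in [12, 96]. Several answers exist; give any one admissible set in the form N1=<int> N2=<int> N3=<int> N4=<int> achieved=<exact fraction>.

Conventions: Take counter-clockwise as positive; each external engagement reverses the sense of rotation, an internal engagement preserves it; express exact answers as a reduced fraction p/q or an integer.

2-stage fixed-axis compound train for ratio 1581/1475
target = 1581/1475 in lowest terms: an exact hit needs N1·N3 = k·1581 and N2·N4 = k·1475 for one integer k, every count in [12, 96]; additionally prefer no 1:1 stage (N1 ≠ N2, N3 ≠ N4)
k = 1: N1·N3 = 1581 = 17·93, N2·N4 = 1475 = 25·59
achieved = 17·93/(25·59) = 1581/1475; |achieved − target| = 0 ≤ 1581/147500 ✓

N1=17 N2=25 N3=93 N4=59 achieved=1581/1475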